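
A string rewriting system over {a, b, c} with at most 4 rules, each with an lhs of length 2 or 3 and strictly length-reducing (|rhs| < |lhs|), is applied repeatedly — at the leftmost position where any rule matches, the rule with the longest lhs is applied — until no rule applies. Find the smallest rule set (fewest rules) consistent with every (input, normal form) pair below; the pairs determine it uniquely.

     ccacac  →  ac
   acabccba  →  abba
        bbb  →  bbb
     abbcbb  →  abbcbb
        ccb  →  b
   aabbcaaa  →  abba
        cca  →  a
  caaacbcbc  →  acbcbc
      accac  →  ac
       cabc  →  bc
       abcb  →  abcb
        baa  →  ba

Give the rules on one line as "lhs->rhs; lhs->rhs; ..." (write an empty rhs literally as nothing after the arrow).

  | ccacac => acac => ac
  | acabccba => abccba => abba
  | bbb
  | abbcbb

aa->a; ca->; cc->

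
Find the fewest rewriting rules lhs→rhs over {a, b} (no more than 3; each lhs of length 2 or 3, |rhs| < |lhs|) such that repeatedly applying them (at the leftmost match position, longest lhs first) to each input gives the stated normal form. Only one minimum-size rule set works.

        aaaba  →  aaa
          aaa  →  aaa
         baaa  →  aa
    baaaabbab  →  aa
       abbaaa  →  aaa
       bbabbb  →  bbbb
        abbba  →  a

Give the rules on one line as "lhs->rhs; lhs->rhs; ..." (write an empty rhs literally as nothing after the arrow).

  | aaaba => aaa
  | aaa
  | baaa => aa
  | baaaabbab => aaabbab => aaabab => aaab => aa

ab->; abb->ab; ba->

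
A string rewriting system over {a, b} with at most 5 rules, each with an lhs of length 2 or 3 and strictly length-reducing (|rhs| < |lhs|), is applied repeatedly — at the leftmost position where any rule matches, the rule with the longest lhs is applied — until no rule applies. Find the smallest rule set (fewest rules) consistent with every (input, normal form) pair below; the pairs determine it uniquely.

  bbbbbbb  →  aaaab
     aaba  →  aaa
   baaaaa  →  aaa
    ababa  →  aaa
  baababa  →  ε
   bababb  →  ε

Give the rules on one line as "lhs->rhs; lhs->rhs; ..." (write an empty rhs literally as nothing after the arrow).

aba->aa; baa->; bb->; bbb->aa

  | bbbbbbb => aabbbb => aaaab
  | aaba => aaa
  | baaaaa => aaa
  | ababa => aaba => aaa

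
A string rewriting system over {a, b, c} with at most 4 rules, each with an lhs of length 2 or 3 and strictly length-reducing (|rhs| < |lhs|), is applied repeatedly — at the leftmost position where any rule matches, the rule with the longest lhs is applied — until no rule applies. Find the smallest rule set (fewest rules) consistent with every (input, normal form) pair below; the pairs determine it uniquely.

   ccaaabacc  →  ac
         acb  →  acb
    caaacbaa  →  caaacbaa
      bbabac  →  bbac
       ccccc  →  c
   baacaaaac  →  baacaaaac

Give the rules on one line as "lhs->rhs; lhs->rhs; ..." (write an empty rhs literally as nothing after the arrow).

ab->; acc->bc; cc->

  | ccaaabacc => aaabacc => aaacc => aabc => ac
  | acb
  | caaacbaa
  | bbabac => bbac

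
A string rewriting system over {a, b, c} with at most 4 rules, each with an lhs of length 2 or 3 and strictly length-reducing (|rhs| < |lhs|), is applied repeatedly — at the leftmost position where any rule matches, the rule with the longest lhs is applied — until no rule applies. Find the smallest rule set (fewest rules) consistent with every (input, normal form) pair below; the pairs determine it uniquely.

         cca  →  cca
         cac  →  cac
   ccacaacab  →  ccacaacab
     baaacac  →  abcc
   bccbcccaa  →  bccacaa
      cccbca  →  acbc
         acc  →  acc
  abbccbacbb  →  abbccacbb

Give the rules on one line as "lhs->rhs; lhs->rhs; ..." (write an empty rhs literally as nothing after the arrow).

  | cca
  | cac
  | ccacaacab
  | baaacac => aaacac => abcac => abcc

aaa->ab; ba->a; bca->bc; ccc->ac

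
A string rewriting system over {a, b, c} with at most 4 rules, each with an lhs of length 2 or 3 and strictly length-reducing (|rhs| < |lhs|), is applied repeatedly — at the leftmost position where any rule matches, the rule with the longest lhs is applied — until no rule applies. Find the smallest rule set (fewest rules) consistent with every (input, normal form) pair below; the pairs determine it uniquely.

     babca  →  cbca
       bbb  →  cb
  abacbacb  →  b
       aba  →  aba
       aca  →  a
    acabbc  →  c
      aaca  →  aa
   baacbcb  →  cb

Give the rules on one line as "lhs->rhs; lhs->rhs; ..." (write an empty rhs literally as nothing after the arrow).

ac->; bab->cb; bb->c; bcb->b

  | babca => cbca
  | bbb => cb
  | abacbacb => abbacb => acacb => acb => b
  | aba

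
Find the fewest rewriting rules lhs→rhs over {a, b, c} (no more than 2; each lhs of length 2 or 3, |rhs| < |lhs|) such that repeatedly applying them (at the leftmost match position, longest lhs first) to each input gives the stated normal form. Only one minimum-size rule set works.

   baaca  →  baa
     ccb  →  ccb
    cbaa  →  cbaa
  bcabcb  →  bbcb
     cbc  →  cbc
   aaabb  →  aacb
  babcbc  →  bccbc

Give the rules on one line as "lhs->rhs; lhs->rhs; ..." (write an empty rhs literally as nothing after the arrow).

ab->c; ca->

  | baaca => baa
  | ccb
  | cbaa
  | bcabcb => bbcb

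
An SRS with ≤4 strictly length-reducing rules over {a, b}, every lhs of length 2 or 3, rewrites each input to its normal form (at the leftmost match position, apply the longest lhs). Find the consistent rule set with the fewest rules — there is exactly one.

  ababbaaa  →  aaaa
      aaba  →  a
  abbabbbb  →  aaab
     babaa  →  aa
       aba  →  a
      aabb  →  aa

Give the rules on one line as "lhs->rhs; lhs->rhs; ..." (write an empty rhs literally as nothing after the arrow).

aba->ba; ba->a; bb->; bbb->a

  | ababbaaa => babbaaa => abbaaa => aaaa
  | aaba => aba => ba => a
  | abbabbbb => aabbbb => aaab
  | babaa => abaa => baa => aa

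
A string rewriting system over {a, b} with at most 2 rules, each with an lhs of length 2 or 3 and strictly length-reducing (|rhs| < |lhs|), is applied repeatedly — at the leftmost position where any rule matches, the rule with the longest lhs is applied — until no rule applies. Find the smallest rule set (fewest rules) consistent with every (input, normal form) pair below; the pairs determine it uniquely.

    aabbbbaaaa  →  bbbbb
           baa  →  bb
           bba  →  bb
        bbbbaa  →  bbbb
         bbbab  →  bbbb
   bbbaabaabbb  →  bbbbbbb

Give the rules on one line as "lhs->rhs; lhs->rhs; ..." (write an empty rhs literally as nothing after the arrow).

  | aabbbbaaaa => bbbbbaaaa => bbbbbaaa => bbbbbaa => bbbbba => bbbbb
  | baa => bb
  | bba => bb
  | bbbbaa => bbbba => bbbb

aa->b; bba->bb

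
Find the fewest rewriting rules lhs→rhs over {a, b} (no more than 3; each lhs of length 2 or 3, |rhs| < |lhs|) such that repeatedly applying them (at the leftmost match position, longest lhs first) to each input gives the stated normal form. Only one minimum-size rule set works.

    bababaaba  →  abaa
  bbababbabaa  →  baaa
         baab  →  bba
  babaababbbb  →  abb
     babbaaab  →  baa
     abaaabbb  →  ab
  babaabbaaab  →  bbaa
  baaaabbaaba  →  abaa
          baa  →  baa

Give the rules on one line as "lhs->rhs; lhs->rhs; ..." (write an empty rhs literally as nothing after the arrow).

aab->ba; bab->ab

  | bababaaba => ababaaba => aabaaba => baaaba => babaa => abaa
  | bbababbabaa => bababbabaa => ababbabaa => aabbabaa => bababaa => ababaa => aabaa => baaa
  | baab => bba
  | babaababbbb => abaababbbb => abbaabbbb => abbbabbb => abbabbb => ababbb => aabbb => babb => abb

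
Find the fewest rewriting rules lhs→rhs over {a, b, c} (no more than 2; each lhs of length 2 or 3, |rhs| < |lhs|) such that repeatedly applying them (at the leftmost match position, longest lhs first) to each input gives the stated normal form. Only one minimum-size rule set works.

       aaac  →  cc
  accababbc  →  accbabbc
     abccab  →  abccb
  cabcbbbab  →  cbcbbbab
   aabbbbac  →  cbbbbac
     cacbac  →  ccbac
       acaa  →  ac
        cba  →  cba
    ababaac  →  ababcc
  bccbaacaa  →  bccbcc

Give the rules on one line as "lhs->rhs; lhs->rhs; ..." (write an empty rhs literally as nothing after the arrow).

aa->c; ca->c

  | aaac => cac => cc
  | accababbc => accbabbc
  | abccab => abccb
  | cabcbbbab => cbcbbbab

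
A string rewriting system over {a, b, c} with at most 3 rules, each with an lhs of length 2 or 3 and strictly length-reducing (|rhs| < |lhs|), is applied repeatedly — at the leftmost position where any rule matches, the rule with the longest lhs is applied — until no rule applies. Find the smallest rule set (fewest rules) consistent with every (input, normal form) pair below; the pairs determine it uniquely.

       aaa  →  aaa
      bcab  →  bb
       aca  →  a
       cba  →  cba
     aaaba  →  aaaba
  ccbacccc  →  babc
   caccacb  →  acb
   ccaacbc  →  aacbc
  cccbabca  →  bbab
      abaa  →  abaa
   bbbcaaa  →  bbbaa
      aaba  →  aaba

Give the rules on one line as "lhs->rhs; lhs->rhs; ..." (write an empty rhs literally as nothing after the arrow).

ca->; cc->; ccc->b

  | aaa
  | bcab => bb
  | aca => a
  | cba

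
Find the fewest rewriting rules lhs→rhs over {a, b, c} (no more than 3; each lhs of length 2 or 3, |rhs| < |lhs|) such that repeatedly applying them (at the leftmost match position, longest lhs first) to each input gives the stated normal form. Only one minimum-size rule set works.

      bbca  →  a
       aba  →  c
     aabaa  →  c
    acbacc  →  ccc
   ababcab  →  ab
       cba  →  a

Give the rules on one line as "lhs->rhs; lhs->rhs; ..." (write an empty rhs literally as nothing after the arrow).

  | bbca => bba => ba => a
  | aba => aa => c
  | aabaa => cbaa => caa => aa => c
  | acbacc => acacc => aacc => ccc

aa->c; ba->a; ca->a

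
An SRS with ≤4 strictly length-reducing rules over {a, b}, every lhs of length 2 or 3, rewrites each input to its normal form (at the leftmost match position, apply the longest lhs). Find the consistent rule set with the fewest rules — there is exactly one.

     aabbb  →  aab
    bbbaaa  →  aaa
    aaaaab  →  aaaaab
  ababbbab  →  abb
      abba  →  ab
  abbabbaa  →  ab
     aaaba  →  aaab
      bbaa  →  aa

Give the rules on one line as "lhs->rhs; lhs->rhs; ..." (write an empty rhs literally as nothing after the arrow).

  | aabbb => aab
  | bbbaaa => baaa => aaa
  | aaaaab
  | ababbbab => abbbbab => abbab => abab => abb

aba->ab; ba->a; bbb->b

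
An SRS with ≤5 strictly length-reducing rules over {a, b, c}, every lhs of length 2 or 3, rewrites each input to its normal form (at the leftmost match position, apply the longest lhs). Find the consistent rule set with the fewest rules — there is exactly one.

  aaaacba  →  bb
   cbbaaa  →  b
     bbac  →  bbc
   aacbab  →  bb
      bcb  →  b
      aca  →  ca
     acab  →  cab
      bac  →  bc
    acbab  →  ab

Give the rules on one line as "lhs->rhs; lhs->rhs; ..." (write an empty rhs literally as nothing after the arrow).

  | aaaacba => aacbba => cbbba => bba => bb
  | cbbaaa => baaa => baa => ba => b
  | bbac => bbc
  | aacbab => cbbab => bab => bb

aac->cb; ac->c; ba->b; cb->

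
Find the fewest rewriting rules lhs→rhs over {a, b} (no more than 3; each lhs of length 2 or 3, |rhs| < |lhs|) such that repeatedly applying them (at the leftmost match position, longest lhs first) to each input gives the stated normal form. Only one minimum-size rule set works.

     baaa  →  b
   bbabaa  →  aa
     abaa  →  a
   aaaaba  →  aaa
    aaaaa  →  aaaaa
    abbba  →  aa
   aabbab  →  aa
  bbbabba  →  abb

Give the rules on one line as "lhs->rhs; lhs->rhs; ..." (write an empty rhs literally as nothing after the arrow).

  | baaa => baa => ba => b
  | bbabaa => bbbaa => aa
  | abaa => a
  | aaaaba => aaa

aba->; ba->b; bbb->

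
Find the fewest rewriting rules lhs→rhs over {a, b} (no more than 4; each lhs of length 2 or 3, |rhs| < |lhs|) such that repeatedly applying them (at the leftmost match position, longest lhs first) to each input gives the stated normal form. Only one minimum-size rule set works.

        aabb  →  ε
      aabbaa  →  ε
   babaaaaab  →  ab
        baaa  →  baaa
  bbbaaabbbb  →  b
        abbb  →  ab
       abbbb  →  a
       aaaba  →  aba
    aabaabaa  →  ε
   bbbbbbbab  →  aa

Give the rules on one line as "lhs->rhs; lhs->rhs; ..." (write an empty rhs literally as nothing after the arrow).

aab->b; bab->aa; bb->; bba->bb

  | aabb => bb => ε
  | aabbaa => bbaa => bba => bb => ε
  | babaaaaab => aaaaaaab => aaaaab => aaab => ab
  | baaa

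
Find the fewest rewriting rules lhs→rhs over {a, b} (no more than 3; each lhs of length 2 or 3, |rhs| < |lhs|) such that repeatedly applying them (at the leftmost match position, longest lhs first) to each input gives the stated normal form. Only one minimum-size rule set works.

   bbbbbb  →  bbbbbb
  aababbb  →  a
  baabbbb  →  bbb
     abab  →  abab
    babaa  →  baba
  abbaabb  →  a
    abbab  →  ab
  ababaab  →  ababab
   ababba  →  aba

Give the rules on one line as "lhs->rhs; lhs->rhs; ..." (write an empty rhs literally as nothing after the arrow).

  | bbbbbb
  | aababbb => aabb => a
  | baabbbb => babbbb => bbb
  | abab

abb->; baa->ba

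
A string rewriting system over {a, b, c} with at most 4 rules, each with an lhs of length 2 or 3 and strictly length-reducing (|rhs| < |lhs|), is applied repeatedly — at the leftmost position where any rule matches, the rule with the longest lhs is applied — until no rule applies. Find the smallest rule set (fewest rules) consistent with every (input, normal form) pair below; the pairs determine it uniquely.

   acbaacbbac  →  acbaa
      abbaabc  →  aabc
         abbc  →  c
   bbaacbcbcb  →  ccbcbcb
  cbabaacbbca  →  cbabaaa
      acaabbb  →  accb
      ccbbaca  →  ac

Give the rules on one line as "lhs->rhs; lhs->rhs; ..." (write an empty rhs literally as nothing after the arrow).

  | acbaacbbac => acbaaccac => acbaaccc => acbaa
  | abbaabc => aabc
  | abbc => c
  | bbaacbcbcb => caacbcbcb => cacbcbcb => ccbcbcb

abb->; bb->c; ca->c; ccc->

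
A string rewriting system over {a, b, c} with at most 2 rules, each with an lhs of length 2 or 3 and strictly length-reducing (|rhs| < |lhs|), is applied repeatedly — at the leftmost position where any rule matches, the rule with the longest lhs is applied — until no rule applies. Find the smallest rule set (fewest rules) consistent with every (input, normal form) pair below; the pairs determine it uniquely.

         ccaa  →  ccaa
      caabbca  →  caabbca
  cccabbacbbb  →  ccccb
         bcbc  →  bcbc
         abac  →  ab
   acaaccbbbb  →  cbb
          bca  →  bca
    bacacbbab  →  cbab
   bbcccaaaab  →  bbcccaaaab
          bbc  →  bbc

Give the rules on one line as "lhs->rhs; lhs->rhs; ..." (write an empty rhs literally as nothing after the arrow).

  | ccaa
  | caabbca
  | cccabbacbbb => cccabbbbb => cccacbbb => cccbbb => ccccb
  | bcbc

ac->; bbb->cb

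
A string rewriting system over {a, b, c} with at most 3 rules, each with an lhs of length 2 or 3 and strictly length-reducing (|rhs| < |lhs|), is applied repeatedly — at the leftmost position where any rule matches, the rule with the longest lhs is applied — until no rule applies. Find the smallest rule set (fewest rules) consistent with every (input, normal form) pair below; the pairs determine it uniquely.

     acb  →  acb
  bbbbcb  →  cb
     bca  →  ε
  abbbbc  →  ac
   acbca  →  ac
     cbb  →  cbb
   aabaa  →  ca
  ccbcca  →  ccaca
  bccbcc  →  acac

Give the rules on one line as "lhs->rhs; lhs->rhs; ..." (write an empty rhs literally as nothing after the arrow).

  | acb
  | bbbbcb => bbbab => bbcb => bab => cb
  | bca => aa => ε
  | abbbbc => abbba => abbc => aba => ac

aa->; ba->c; bc->a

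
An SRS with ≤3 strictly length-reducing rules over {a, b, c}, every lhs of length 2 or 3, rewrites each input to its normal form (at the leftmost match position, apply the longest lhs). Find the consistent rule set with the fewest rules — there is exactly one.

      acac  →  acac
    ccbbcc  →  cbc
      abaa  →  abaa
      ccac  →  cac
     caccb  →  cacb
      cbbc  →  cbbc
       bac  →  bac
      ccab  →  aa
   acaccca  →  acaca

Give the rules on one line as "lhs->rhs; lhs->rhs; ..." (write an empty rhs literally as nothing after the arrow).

bcc->c; cab->aa; cc->c

  | acac
  | ccbbcc => cbbcc => cbc
  | abaa
  | ccac => cac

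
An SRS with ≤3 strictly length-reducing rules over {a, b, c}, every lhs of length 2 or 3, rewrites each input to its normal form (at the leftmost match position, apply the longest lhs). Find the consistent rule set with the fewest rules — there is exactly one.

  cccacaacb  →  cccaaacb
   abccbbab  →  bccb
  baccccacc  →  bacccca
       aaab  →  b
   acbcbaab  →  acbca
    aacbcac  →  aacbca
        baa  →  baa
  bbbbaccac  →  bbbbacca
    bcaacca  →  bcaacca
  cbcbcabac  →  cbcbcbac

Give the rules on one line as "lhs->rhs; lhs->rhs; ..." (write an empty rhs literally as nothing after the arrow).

  | cccacaacb => cccaaacb
  | abccbbab => bccbbab => bccaab => bccab => bccb
  | baccccacc => baccccac => bacccca
  | aaab => aab => ab => b

ab->b; cac->ca; cbb->ca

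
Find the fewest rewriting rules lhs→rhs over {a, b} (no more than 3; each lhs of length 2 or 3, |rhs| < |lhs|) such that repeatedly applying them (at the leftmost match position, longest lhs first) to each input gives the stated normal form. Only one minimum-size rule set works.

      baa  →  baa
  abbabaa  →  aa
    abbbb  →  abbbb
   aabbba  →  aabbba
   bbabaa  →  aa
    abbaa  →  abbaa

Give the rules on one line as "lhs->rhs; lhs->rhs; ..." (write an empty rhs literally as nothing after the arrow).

aba->a; bab->ab

  | baa
  | abbabaa => ababaa => abaa => aa
  | abbbb
  | aabbba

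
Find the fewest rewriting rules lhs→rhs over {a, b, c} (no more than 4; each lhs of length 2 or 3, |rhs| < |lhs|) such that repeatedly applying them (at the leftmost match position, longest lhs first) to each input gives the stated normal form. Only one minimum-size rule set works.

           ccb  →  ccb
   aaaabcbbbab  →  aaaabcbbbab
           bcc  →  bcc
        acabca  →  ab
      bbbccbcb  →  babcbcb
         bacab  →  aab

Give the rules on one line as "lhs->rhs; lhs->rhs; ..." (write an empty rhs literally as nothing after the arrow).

  | ccb
  | aaaabcbbbab
  | bcc
  | acabca => abca => ab

bac->a; bbc->ab; ca->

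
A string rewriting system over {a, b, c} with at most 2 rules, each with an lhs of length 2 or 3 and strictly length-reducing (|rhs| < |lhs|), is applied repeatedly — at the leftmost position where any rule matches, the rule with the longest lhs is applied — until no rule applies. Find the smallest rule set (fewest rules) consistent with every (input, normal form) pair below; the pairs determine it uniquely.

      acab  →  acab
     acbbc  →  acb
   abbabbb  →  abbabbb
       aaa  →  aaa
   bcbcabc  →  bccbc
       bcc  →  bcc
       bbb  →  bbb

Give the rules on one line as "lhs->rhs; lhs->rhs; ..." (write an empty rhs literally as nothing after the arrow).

  | acab
  | acbbc => acb
  | abbabbb
  | aaa

bbc->b; bca->c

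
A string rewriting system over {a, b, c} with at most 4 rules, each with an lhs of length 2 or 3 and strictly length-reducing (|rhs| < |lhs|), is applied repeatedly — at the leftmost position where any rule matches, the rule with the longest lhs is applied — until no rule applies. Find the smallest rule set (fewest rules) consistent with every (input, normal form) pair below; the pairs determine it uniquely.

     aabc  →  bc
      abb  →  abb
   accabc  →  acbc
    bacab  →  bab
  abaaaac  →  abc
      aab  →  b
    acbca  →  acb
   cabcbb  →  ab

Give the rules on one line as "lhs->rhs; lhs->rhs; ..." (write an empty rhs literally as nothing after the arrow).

aa->; bcb->a; ca->

  | aabc => bc
  | abb
  | accabc => acbc
  | bacab => bab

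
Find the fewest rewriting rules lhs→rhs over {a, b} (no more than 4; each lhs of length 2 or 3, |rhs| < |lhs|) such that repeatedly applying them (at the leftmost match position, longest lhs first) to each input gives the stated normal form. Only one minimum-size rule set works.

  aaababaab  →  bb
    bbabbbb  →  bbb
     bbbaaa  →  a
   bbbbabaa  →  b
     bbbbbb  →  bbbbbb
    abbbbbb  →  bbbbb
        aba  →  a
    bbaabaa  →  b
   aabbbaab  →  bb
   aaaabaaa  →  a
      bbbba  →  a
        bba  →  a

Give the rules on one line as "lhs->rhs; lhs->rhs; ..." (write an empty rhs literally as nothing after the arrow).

aa->b; ab->; ba->a

  | aaababaab => bababaab => ababaab => abaab => aab => bb
  | bbabbbb => babbbb => abbbb => bbb
  | bbbaaa => bbaaa => baaa => aaa => ba => a
  | bbbbabaa => bbbabaa => bbabaa => babaa => abaa => aa => b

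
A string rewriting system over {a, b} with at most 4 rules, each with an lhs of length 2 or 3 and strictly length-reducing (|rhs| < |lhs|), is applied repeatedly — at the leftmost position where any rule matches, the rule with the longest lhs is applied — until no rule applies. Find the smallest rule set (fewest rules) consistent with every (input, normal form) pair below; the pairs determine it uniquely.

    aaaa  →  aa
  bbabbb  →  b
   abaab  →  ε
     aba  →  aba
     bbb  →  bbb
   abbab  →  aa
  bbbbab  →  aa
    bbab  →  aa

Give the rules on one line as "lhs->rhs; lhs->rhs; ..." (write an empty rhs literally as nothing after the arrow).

  | aaaa => aaa => aa
  | bbabbb => baabb => aabb => b
  | abaab => aaab => aab => ε
  | aba

aaa->aa; aab->; baa->aa; bab->aa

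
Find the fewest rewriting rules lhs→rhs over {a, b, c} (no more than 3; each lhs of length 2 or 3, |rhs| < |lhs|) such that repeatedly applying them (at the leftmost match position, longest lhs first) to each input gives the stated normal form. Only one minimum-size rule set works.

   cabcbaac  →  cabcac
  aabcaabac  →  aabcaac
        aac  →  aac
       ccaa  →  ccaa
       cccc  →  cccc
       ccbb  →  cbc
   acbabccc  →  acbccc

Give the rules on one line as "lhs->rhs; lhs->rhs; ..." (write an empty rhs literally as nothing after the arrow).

  | cabcbaac => cabcac
  | aabcaabac => aabcaac
  | aac
  | ccaa

ba->; cbb->bc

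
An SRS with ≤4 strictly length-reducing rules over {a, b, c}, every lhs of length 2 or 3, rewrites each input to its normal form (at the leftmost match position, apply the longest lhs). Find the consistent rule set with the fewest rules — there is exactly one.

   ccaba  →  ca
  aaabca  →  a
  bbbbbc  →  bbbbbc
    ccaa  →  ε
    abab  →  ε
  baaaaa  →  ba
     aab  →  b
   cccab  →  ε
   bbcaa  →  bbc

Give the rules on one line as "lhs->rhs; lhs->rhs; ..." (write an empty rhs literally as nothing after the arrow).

  | ccaba => aba => ca
  | aaabca => abca => cca => a
  | bbbbbc
  | ccaa => aa => ε

aa->; ab->c; cc->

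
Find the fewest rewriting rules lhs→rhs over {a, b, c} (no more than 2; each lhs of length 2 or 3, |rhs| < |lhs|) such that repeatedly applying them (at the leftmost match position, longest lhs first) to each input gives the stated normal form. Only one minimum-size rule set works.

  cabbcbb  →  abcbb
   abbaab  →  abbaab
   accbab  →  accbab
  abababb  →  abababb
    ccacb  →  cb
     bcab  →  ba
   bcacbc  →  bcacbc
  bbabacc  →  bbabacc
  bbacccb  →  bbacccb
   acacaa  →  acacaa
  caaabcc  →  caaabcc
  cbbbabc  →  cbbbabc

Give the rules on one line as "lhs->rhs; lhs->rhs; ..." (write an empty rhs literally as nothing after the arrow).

cab->a; cca->

  | cabbcbb => abcbb
  | abbaab
  | accbab
  | abababb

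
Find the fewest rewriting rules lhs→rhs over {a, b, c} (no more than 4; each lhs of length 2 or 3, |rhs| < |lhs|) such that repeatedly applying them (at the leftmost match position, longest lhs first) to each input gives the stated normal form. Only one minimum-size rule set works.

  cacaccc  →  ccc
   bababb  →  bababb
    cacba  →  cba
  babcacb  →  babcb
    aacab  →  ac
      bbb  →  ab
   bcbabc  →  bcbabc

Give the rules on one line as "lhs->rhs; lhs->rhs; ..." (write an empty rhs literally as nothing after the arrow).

  | cacaccc => caccc => ccc
  | bababb
  | cacba => cba
  | babcacb => babcb

aab->ac; bbb->ab; ca->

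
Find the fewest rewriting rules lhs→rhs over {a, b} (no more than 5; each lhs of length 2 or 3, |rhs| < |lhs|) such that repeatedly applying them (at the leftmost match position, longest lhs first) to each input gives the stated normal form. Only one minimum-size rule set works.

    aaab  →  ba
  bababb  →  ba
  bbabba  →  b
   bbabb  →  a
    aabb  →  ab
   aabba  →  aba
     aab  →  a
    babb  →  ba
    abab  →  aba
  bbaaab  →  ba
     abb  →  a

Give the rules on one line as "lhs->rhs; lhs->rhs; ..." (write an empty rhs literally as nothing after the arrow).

  | aaab => bab => ba
  | bababb => baabb => bab => ba
  | bbabba => abba => aa => b
  | bbabb => abb => a

aa->b; aab->a; bab->ba; bb->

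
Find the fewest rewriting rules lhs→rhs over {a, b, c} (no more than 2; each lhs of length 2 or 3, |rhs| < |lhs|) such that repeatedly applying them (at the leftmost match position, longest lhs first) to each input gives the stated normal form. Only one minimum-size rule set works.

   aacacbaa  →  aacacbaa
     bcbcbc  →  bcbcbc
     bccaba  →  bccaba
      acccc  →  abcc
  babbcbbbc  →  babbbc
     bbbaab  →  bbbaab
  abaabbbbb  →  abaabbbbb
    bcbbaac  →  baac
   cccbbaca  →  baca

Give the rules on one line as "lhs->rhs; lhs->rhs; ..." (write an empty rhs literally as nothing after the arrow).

cbb->; ccc->bc

  | aacacbaa
  | bcbcbc
  | bccaba
  | acccc => abcc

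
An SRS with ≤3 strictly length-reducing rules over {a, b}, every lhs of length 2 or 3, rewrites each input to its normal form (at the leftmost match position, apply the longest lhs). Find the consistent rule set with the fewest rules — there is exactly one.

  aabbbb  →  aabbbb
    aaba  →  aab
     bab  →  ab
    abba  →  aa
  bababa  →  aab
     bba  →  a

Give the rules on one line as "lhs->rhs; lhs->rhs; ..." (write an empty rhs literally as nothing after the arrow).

ba->b; bab->ab; bba->a

  | aabbbb
  | aaba => aab
  | bab => ab
  | abba => aa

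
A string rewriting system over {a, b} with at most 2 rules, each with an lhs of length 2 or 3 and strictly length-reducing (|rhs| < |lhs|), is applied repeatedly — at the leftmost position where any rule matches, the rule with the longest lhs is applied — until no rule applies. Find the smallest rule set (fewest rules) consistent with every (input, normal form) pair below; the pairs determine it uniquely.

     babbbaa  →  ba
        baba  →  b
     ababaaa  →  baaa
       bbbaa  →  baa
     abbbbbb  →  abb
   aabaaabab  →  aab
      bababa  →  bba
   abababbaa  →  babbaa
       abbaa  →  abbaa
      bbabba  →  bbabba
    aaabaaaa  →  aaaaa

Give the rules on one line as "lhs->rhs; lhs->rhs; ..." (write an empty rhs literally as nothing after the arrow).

aba->; bbb->b

  | babbbaa => babaa => ba
  | baba => b
  | ababaaa => baaa
  | bbbaa => baa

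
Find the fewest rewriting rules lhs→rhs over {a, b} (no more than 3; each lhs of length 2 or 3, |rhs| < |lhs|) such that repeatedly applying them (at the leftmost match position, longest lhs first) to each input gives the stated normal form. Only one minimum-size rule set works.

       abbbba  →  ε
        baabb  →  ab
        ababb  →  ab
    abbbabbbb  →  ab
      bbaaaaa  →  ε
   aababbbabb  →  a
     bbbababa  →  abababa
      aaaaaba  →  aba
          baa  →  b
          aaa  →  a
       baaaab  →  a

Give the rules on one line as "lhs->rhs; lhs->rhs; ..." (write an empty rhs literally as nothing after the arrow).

aa->; bb->a

  | abbbba => aabba => bba => aa => ε
  | baabb => bbb => ab
  | ababb => abaa => ab
  | abbbabbbb => aababbbb => babbbb => baabb => bbb => ab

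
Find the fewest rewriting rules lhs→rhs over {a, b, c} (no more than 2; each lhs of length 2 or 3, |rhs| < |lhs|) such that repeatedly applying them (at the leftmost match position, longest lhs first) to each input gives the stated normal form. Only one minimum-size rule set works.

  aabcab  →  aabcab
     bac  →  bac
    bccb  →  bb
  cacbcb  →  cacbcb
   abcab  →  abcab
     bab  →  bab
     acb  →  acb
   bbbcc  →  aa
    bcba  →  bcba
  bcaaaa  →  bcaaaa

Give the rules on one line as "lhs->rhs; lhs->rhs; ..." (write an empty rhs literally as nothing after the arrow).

  | aabcab
  | bac
  | bccb => bb
  | cacbcb

bbb->aa; cc->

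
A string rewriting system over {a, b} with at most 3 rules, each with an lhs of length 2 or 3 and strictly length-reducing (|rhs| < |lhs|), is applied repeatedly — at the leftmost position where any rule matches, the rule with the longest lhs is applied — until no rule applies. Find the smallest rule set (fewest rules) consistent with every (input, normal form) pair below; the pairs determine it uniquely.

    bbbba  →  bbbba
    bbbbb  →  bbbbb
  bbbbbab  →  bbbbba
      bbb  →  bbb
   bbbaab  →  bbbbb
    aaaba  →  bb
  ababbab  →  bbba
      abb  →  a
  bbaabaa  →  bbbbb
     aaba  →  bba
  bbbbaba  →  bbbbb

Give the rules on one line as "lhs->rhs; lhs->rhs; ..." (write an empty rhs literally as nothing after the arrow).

  | bbbba
  | bbbbb
  | bbbbbab => bbbbba
  | bbb

aa->b; ab->a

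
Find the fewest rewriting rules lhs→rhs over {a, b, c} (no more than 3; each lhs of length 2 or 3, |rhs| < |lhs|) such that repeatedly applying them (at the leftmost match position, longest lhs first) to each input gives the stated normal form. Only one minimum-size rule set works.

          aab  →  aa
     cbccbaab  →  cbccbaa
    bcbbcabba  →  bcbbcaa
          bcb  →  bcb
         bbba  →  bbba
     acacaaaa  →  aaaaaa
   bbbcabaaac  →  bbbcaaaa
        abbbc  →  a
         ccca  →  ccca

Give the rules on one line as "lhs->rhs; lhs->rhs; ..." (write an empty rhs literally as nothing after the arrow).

ab->a; ac->a

  | aab => aa
  | cbccbaab => cbccbaa
  | bcbbcabba => bcbbcaba => bcbbcaa
  | bcb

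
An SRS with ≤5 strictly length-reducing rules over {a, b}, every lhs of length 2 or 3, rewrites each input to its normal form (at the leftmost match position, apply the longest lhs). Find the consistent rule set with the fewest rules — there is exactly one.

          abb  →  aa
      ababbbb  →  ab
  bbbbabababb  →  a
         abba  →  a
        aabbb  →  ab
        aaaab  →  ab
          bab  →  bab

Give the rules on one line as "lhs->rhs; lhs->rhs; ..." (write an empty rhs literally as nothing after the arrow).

aab->ab; aba->b; bb->a; bba->

  | abb => aa
  | ababbbb => bbbbb => abbb => aab => ab
  | bbbbabababb => abbabababb => abababb => bbabb => bb => a
  | abba => a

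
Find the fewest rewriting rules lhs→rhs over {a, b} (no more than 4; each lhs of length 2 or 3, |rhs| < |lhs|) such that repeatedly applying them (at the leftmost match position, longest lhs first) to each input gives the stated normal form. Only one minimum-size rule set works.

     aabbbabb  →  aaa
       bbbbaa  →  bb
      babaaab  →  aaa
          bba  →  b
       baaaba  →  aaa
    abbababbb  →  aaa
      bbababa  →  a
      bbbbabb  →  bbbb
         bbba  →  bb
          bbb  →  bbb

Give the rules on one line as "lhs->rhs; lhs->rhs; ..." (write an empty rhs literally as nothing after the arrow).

ab->a; ba->; bab->

  | aabbbabb => aabbabb => aababb => aaabb => aaab => aaa
  | bbbbaa => bbba => bb
  | babaaab => aaab => aaa
  | bba => b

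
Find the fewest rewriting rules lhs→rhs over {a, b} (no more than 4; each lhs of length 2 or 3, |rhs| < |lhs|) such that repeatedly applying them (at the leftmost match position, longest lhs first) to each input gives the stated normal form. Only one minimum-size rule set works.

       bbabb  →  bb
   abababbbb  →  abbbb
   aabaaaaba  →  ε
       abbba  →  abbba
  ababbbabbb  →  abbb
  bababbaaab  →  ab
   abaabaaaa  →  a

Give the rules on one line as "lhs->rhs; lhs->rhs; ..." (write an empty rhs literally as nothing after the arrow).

aa->; aab->ab; bab->

  | bbabb => bb
  | abababbbb => aabbbb => abbbb
  | aabaaaaba => abaaaaba => abaaba => ababa => aa => ε
  | abbba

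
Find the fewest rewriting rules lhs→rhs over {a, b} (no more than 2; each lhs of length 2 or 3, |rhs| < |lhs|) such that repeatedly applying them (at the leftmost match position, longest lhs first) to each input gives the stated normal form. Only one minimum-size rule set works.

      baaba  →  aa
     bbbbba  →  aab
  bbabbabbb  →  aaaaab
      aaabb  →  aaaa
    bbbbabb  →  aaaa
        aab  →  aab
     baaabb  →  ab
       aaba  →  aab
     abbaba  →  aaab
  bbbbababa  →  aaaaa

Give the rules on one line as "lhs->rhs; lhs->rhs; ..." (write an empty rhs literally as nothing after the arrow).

ba->b; bb->a

  | baaba => baba => bba => aa
  | bbbbba => abbba => aaba => aab
  | bbabbabbb => aabbabbb => aaaabbb => aaaaab
  | aaabb => aaaa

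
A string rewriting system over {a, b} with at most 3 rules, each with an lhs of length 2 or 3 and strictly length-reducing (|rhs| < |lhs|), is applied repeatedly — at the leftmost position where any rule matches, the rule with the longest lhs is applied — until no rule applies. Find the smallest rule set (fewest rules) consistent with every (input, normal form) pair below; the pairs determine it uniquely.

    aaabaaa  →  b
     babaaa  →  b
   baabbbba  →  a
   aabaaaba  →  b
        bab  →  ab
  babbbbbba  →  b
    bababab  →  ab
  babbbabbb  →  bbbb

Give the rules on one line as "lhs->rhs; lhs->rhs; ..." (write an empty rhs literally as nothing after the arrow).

  | aaabaaa => babaaa => abaaa => aaaa => baa => aa => b
  | babaaa => abaaa => aaaa => baa => aa => b
  | baabbbba => aabbbba => bbbbba => bbbba => bbba => bba => ba => a
  | aabaaaba => bbaaaba => baaaba => aaaba => baba => aba => aa => b

aa->b; ba->a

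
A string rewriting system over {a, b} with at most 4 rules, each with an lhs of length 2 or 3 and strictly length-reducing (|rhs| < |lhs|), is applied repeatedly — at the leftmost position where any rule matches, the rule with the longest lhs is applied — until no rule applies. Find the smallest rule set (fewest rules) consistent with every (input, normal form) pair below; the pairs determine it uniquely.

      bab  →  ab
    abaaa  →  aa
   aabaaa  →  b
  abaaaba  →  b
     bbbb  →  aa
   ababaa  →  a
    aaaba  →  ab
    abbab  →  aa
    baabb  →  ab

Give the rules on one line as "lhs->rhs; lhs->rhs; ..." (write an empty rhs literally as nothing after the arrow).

aab->ba; ba->a; baa->b; bb->a

  | bab => ab
  | abaaa => aba => aa
  | aabaaa => baaaa => baa => b
  | abaaaba => ababa => aaba => baa => b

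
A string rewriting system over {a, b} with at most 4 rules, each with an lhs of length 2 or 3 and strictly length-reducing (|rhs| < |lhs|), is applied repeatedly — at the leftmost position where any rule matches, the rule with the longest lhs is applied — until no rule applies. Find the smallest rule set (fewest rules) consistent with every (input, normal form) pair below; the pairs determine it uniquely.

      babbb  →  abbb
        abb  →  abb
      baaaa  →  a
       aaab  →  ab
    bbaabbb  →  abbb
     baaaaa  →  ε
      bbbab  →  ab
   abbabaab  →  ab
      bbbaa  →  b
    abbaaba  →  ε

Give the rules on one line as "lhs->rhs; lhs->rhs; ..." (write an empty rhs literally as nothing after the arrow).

aa->; ba->; bab->ab

  | babbb => abbb
  | abb
  | baaaa => aaa => a
  | aaab => ab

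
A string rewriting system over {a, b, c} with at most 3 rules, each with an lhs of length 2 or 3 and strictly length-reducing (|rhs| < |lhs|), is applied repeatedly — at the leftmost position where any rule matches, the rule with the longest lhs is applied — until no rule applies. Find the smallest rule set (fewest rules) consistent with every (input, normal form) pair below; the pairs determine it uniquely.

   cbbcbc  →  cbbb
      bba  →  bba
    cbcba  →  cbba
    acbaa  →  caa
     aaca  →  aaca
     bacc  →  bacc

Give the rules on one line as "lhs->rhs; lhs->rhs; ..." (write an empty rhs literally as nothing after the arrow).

acb->c; bc->b

  | cbbcbc => cbbbc => cbbb
  | bba
  | cbcba => cbba
  | acbaa => caa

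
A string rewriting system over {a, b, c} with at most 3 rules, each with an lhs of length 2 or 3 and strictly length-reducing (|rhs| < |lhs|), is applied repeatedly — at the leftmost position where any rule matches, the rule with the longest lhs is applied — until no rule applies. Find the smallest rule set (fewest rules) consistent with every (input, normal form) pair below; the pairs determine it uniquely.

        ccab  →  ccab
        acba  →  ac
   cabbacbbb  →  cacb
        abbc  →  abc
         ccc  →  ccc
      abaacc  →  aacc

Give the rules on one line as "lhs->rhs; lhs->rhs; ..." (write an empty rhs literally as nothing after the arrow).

ba->; bb->b

  | ccab
  | acba => ac
  | cabbacbbb => cabacbbb => cacbbb => cacbb => cacb
  | abbc => abc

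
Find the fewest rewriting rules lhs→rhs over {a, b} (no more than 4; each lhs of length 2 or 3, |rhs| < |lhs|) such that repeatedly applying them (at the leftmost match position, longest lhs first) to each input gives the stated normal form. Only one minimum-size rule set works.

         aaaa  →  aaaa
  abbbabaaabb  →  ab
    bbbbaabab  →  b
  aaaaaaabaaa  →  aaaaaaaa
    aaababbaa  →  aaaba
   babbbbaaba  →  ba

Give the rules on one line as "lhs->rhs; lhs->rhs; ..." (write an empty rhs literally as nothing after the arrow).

baa->; bab->b; bb->b; bba->b

  | aaaa
  | abbbabaaabb => abbabaaabb => abbaaabb => abaabb => abb => ab
  | bbbbaabab => bbbaabab => bbaabab => babab => bab => b
  | aaaaaaabaaa => aaaaaaaa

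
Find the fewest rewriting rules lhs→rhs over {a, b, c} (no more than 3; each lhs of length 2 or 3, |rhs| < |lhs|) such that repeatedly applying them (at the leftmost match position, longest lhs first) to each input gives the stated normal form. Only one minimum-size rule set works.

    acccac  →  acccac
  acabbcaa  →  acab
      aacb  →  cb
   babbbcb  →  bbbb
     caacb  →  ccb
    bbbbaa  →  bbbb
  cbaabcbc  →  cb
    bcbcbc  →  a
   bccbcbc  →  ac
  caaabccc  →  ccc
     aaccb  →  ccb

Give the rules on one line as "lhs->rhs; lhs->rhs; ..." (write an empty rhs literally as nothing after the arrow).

  | acccac
  | acabbcaa => acabaaa => acabaa => acaba => acab
  | aacb => cb
  | babbbcb => bbbbcb => bbbab => bbbb

aa->; ba->b; bc->a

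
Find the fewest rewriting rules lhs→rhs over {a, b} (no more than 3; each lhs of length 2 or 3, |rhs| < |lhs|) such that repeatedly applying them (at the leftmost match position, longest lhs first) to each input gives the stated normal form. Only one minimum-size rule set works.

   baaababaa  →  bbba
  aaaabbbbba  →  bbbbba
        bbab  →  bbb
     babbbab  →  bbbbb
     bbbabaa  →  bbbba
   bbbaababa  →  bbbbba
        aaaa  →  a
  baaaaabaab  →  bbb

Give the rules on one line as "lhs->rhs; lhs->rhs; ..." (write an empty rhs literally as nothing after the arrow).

aa->a; ab->b

  | baaababaa => baababaa => bababaa => bbabaa => bbbaa => bbba
  | aaaabbbbba => aaabbbbba => aabbbbba => abbbbba => bbbbba
  | bbab => bbb
  | babbbab => bbbbab => bbbbb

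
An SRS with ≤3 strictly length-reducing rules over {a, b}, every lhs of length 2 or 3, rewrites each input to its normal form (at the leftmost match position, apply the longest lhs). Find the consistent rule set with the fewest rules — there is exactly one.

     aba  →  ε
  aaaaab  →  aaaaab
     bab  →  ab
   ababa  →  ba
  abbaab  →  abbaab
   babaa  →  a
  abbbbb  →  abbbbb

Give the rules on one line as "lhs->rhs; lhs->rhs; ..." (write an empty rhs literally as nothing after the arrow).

  | aba => ε
  | aaaaab
  | bab => ab
  | ababa => ba

aba->; bab->ab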